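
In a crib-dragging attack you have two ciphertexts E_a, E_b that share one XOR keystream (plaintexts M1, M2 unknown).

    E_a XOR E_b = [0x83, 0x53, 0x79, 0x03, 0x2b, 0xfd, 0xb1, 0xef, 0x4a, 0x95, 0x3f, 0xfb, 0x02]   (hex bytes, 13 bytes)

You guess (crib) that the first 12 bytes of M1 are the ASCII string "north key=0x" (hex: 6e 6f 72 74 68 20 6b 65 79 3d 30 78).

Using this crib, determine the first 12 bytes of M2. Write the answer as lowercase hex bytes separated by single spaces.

ed 3c 0b 77 43 dd da 8a 33 a8 0f 83

Since E_a ⊕ E_b = M1 ⊕ M2, XORing with the guessed M1 bytes yields the corresponding M2 bytes: M2 = (E_a ⊕ E_b) ⊕ M1.
byte 0: 10000011 ^ 01101110 = 11101101
byte 1: 01010011 ^ 01101111 = 00111100
byte 2: 01111001 ^ 01110010 = 00001011
byte 3: 00000011 ^ 01110100 = 01110111
byte 4: 00101011 ^ 01101000 = 01000011
byte 5: 11111101 ^ 00100000 = 11011101
byte 6: 10110001 ^ 01101011 = 11011010
byte 7: 11101111 ^ 01100101 = 10001010
byte 8: 01001010 ^ 01111001 = 00110011
byte 9: 10010101 ^ 00111101 = 10101000
byte 10: 00111111 ^ 00110000 = 00001111
byte 11: 11111011 ^ 01111000 = 10000011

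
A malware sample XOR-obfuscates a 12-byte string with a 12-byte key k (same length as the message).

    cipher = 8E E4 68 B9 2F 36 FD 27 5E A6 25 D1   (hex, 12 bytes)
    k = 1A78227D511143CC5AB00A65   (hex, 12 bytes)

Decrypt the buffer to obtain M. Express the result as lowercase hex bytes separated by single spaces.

142 ^  26 = 148
228 ^ 120 = 156
104 ^  34 =  74
185 ^ 125 = 196
 47 ^  81 = 126
 54 ^  17 =  39
253 ^  67 = 190
 39 ^ 204 = 235
 94 ^  90 =   4
166 ^ 176 =  22
 37 ^  10 =  47
209 ^ 101 = 180

94 9c 4a c4 7e 27 be eb 04 16 2f b4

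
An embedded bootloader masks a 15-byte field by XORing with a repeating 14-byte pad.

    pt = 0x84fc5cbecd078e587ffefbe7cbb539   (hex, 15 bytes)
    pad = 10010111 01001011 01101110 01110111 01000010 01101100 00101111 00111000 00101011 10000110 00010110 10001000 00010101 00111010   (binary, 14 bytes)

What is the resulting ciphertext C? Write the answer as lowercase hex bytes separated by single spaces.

13 b7 32 c9 8f 6b a1 60 54 78 ed 6f de 8f ae

The 14-byte key repeats, so the effective keystream is 97 4b 6e 77 42 6c 2f 38 2b 86 16 88 15 3a 97.
byte 0: 84 XOR 97 = 13
byte 1: fc XOR 4b = b7
byte 2: 5c XOR 6e = 32
byte 3: be XOR 77 = c9
byte 4: cd XOR 42 = 8f
byte 5: 07 XOR 6c = 6b
byte 6: 8e XOR 2f = a1
byte 7: 58 XOR 38 = 60
byte 8: 7f XOR 2b = 54
byte 9: fe XOR 86 = 78
byte 10: fb XOR 16 = ed
byte 11: e7 XOR 88 = 6f
byte 12: cb XOR 15 = de
byte 13: b5 XOR 3a = 8f
byte 14: 39 XOR 97 = ae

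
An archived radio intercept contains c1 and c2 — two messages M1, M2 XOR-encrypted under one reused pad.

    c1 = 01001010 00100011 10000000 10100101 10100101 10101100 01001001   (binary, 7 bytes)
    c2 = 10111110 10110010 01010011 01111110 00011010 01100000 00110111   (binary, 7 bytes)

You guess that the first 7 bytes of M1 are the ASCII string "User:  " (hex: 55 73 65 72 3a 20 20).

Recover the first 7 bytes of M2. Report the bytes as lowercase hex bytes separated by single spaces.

a1 e2 b6 a9 85 ec 5e

First, c1 ⊕ c2 = (M1 ⊕ K) ⊕ (M2 ⊕ K) = M1 ⊕ M2, so the key drops out. Then M2 = (M1 ⊕ M2) ⊕ M1 over the first 7 bytes.
byte 0: (4a ⊕ be) ⊕ 55 = f4 ⊕ 55 = a1
byte 1: (23 ⊕ b2) ⊕ 73 = 91 ⊕ 73 = e2
byte 2: (80 ⊕ 53) ⊕ 65 = d3 ⊕ 65 = b6
byte 3: (a5 ⊕ 7e) ⊕ 72 = db ⊕ 72 = a9
byte 4: (a5 ⊕ 1a) ⊕ 3a = bf ⊕ 3a = 85
byte 5: (ac ⊕ 60) ⊕ 20 = cc ⊕ 20 = ec
byte 6: (49 ⊕ 37) ⊕ 20 = 7e ⊕ 20 = 5e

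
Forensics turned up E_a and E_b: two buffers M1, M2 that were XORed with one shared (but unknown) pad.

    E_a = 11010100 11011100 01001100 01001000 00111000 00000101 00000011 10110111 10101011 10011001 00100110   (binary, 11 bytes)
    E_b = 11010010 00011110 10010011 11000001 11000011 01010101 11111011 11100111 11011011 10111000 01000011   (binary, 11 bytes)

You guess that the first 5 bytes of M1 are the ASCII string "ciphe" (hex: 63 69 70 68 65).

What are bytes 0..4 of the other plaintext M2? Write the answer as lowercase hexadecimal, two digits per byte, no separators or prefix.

65abafe19e

First, E_a ⊕ E_b = (M1 ⊕ K) ⊕ (M2 ⊕ K) = M1 ⊕ M2, so the key drops out. Then M2 = (M1 ⊕ M2) ⊕ M1 over the first 5 bytes.
byte 0: (d4 XOR d2) XOR 63 = 06 XOR 63 = 65
byte 1: (dc XOR 1e) XOR 69 = c2 XOR 69 = ab
byte 2: (4c XOR 93) XOR 70 = df XOR 70 = af
byte 3: (48 XOR c1) XOR 68 = 89 XOR 68 = e1
byte 4: (38 XOR c3) XOR 65 = fb XOR 65 = 9e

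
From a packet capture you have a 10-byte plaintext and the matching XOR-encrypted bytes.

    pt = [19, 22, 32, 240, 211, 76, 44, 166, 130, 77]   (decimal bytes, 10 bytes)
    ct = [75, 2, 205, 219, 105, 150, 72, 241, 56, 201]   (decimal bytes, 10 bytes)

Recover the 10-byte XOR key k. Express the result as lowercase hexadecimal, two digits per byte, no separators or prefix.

5814ed2bbada6457ba84

Since ct = pt ⊕ k, XORing both sides with pt gives k = pt ⊕ ct.
00010011 xor 01001011 = 01011000
00010110 xor 00000010 = 00010100
00100000 xor 11001101 = 11101101
11110000 xor 11011011 = 00101011
11010011 xor 01101001 = 10111010
01001100 xor 10010110 = 11011010
00101100 xor 01001000 = 01100100
10100110 xor 11110001 = 01010111
10000010 xor 00111000 = 10111010
01001101 xor 11001001 = 10000100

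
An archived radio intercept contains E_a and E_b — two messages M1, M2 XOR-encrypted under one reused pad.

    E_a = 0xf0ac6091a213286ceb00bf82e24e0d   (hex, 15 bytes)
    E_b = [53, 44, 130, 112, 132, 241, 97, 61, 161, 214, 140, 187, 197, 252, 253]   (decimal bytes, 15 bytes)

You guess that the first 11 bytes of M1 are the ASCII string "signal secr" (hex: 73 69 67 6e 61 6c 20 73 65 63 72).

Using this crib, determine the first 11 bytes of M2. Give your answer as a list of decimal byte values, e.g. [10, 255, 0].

[182, 233, 133, 143, 71, 142, 105, 34, 47, 181, 65]

First, E_a ⊕ E_b = (M1 ⊕ K) ⊕ (M2 ⊕ K) = M1 ⊕ M2, so the key drops out. Then M2 = (M1 ⊕ M2) ⊕ M1 over the first 11 bytes.
byte 0: (f0 xor 35) xor 73 = c5 xor 73 = b6
byte 1: (ac xor 2c) xor 69 = 80 xor 69 = e9
byte 2: (60 xor 82) xor 67 = e2 xor 67 = 85
byte 3: (91 xor 70) xor 6e = e1 xor 6e = 8f
byte 4: (a2 xor 84) xor 61 = 26 xor 61 = 47
byte 5: (13 xor f1) xor 6c = e2 xor 6c = 8e
byte 6: (28 xor 61) xor 20 = 49 xor 20 = 69
byte 7: (6c xor 3d) xor 73 = 51 xor 73 = 22
byte 8: (eb xor a1) xor 65 = 4a xor 65 = 2f
byte 9: (00 xor d6) xor 63 = d6 xor 63 = b5
byte 10: (bf xor 8c) xor 72 = 33 xor 72 = 41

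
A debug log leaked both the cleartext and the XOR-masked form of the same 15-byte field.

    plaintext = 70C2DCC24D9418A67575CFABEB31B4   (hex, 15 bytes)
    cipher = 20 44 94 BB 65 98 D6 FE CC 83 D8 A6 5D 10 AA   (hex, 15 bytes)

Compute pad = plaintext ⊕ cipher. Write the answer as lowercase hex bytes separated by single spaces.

50 86 48 79 28 0c ce 58 b9 f6 17 0d b6 21 1e

Since cipher = plaintext ⊕ pad, XORing both sides with plaintext gives pad = plaintext ⊕ cipher.
byte 0: 01110000 XOR 00100000 = 01010000
byte 1: 11000010 XOR 01000100 = 10000110
byte 2: 11011100 XOR 10010100 = 01001000
byte 3: 11000010 XOR 10111011 = 01111001
byte 4: 01001101 XOR 01100101 = 00101000
byte 5: 10010100 XOR 10011000 = 00001100
byte 6: 00011000 XOR 11010110 = 11001110
byte 7: 10100110 XOR 11111110 = 01011000
byte 8: 01110101 XOR 11001100 = 10111001
byte 9: 01110101 XOR 10000011 = 11110110
byte 10: 11001111 XOR 11011000 = 00010111
byte 11: 10101011 XOR 10100110 = 00001101
byte 12: 11101011 XOR 01011101 = 10110110
byte 13: 00110001 XOR 00010000 = 00100001
byte 14: 10110100 XOR 10101010 = 00011110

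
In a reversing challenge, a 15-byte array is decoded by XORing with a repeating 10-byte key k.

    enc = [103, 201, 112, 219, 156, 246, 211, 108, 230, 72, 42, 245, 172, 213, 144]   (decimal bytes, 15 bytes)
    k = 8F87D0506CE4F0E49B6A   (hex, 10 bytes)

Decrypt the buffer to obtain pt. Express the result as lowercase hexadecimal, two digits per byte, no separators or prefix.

The 10-byte key repeats, so the effective keystream is 8f 87 d0 50 6c e4 f0 e4 9b 6a 8f 87 d0 50 6c.
byte 0: 67 ^ 8f = e8
byte 1: c9 ^ 87 = 4e
byte 2: 70 ^ d0 = a0
byte 3: db ^ 50 = 8b
byte 4: 9c ^ 6c = f0
byte 5: f6 ^ e4 = 12
byte 6: d3 ^ f0 = 23
byte 7: 6c ^ e4 = 88
byte 8: e6 ^ 9b = 7d
byte 9: 48 ^ 6a = 22
byte 10: 2a ^ 8f = a5
byte 11: f5 ^ 87 = 72
byte 12: ac ^ d0 = 7c
byte 13: d5 ^ 50 = 85
byte 14: 90 ^ 6c = fc

e84ea08bf01223887d22a5727c85fc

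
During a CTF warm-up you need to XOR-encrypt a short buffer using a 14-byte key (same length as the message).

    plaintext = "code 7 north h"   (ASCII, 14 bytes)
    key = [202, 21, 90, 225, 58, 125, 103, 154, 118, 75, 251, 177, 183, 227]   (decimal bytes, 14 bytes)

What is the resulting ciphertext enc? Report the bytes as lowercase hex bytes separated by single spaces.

01100011 ⊕ 11001010 = 10101001
01101111 ⊕ 00010101 = 01111010
01100100 ⊕ 01011010 = 00111110
01100101 ⊕ 11100001 = 10000100
00100000 ⊕ 00111010 = 00011010
00110111 ⊕ 01111101 = 01001010
00100000 ⊕ 01100111 = 01000111
01101110 ⊕ 10011010 = 11110100
01101111 ⊕ 01110110 = 00011001
01110010 ⊕ 01001011 = 00111001
01110100 ⊕ 11111011 = 10001111
01101000 ⊕ 10110001 = 11011001
00100000 ⊕ 10110111 = 10010111
01101000 ⊕ 11100011 = 10001011

a9 7a 3e 84 1a 4a 47 f4 19 39 8f d9 97 8b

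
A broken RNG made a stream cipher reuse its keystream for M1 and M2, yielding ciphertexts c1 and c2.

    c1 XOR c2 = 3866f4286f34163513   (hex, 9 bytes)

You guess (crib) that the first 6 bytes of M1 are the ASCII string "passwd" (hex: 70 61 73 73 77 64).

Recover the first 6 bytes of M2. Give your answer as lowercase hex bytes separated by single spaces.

Since c1 ⊕ c2 = M1 ⊕ M2, XORing with the guessed M1 bytes yields the corresponding M2 bytes: M2 = (c1 ⊕ c2) ⊕ M1.
38 ⊕ 70 = 48
66 ⊕ 61 = 07
f4 ⊕ 73 = 87
28 ⊕ 73 = 5b
6f ⊕ 77 = 18
34 ⊕ 64 = 50

48 07 87 5b 18 50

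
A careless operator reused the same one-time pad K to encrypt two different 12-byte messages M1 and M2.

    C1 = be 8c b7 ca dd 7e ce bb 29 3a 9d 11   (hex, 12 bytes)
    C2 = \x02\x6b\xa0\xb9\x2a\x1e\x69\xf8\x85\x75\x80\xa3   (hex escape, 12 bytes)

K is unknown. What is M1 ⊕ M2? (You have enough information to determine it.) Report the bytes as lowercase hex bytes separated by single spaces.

bc e7 17 73 f7 60 a7 43 ac 4f 1d b2

C1 ⊕ C2 = (M1 ⊕ K) ⊕ (M2 ⊕ K) = M1 ⊕ M2 — the shared key cancels under XOR.
190 XOR   2 = 188
140 XOR 107 = 231
183 XOR 160 =  23
202 XOR 185 = 115
221 XOR  42 = 247
126 XOR  30 =  96
206 XOR 105 = 167
187 XOR 248 =  67
 41 XOR 133 = 172
 58 XOR 117 =  79
157 XOR 128 =  29
 17 XOR 163 = 178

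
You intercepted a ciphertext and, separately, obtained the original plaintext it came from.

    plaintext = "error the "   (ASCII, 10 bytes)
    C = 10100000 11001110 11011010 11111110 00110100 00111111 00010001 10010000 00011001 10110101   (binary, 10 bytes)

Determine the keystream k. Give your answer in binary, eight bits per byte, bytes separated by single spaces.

11000101 10111100 10101000 10010001 01000110 00011111 01100101 11111000 01111100 10010101

Since C = plaintext ⊕ k, XORing both sides with plaintext gives k = plaintext ⊕ C.
65 XOR a0 = c5
72 XOR ce = bc
72 XOR da = a8
6f XOR fe = 91
72 XOR 34 = 46
20 XOR 3f = 1f
74 XOR 11 = 65
68 XOR 90 = f8
65 XOR 19 = 7c
20 XOR b5 = 95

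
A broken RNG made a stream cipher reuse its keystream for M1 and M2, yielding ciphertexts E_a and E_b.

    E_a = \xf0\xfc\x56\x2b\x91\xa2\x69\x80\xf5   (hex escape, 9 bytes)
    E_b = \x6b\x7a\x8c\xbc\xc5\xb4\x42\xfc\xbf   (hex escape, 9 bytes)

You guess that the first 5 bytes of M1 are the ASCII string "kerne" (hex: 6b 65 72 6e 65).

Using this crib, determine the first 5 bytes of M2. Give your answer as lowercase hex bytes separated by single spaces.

First, E_a ⊕ E_b = (M1 ⊕ K) ⊕ (M2 ⊕ K) = M1 ⊕ M2, so the key drops out. Then M2 = (M1 ⊕ M2) ⊕ M1 over the first 5 bytes.
byte 0: (f0 xor 6b) xor 6b = 9b xor 6b = f0
byte 1: (fc xor 7a) xor 65 = 86 xor 65 = e3
byte 2: (56 xor 8c) xor 72 = da xor 72 = a8
byte 3: (2b xor bc) xor 6e = 97 xor 6e = f9
byte 4: (91 xor c5) xor 65 = 54 xor 65 = 31

f0 e3 a8 f9 31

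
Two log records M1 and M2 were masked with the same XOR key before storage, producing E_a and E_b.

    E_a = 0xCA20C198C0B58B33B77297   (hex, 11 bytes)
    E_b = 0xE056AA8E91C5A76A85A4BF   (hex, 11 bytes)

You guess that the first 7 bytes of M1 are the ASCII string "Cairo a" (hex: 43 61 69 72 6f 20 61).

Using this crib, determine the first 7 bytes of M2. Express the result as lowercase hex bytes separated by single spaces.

69 17 02 64 3e 50 4d

First, E_a ⊕ E_b = (M1 ⊕ K) ⊕ (M2 ⊕ K) = M1 ⊕ M2, so the key drops out. Then M2 = (M1 ⊕ M2) ⊕ M1 over the first 7 bytes.
byte 0: (ca ⊕ e0) ⊕ 43 = 2a ⊕ 43 = 69
byte 1: (20 ⊕ 56) ⊕ 61 = 76 ⊕ 61 = 17
byte 2: (c1 ⊕ aa) ⊕ 69 = 6b ⊕ 69 = 02
byte 3: (98 ⊕ 8e) ⊕ 72 = 16 ⊕ 72 = 64
byte 4: (c0 ⊕ 91) ⊕ 6f = 51 ⊕ 6f = 3e
byte 5: (b5 ⊕ c5) ⊕ 20 = 70 ⊕ 20 = 50
byte 6: (8b ⊕ a7) ⊕ 61 = 2c ⊕ 61 = 4d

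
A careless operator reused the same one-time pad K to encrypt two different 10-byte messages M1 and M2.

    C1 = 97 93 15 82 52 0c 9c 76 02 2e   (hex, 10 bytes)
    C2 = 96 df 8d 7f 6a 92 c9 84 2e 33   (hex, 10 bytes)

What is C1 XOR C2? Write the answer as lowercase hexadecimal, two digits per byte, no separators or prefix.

C1 ⊕ C2 = (M1 ⊕ K) ⊕ (M2 ⊕ K) = M1 ⊕ M2 — the shared key cancels under XOR.
byte 0: 97 ^ 96 = 01
byte 1: 93 ^ df = 4c
byte 2: 15 ^ 8d = 98
byte 3: 82 ^ 7f = fd
byte 4: 52 ^ 6a = 38
byte 5: 0c ^ 92 = 9e
byte 6: 9c ^ c9 = 55
byte 7: 76 ^ 84 = f2
byte 8: 02 ^ 2e = 2c
byte 9: 2e ^ 33 = 1d

014c98fd389e55f22c1d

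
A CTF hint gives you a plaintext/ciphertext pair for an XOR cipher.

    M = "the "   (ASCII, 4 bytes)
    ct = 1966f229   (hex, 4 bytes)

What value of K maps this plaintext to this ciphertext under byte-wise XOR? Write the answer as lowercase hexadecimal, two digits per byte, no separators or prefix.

Since ct = M ⊕ K, XORing both sides with M gives K = M ⊕ ct.
74 ⊕ 19 = 6d
68 ⊕ 66 = 0e
65 ⊕ f2 = 97
20 ⊕ 29 = 09

6d0e9709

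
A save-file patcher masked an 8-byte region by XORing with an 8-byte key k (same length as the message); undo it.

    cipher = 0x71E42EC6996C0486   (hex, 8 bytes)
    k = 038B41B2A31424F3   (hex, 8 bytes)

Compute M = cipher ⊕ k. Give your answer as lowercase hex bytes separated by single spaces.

XOR is its own inverse, so applying the key byte-wise gives the result directly.
71 XOR 03 = 72
e4 XOR 8b = 6f
2e XOR 41 = 6f
c6 XOR b2 = 74
99 XOR a3 = 3a
6c XOR 14 = 78
04 XOR 24 = 20
86 XOR f3 = 75

72 6f 6f 74 3a 78 20 75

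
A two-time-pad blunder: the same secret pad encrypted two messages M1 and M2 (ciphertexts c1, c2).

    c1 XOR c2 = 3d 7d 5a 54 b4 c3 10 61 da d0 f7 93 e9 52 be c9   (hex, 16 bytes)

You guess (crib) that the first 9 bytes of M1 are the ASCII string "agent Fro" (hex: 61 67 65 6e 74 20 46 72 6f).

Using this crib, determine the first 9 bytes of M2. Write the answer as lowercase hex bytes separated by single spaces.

Since c1 ⊕ c2 = M1 ⊕ M2, XORing with the guessed M1 bytes yields the corresponding M2 bytes: M2 = (c1 ⊕ c2) ⊕ M1.
byte 0:  61 xor  97 =  92
byte 1: 125 xor 103 =  26
byte 2:  90 xor 101 =  63
byte 3:  84 xor 110 =  58
byte 4: 180 xor 116 = 192
byte 5: 195 xor  32 = 227
byte 6:  16 xor  70 =  86
byte 7:  97 xor 114 =  19
byte 8: 218 xor 111 = 181

5c 1a 3f 3a c0 e3 56 13 b5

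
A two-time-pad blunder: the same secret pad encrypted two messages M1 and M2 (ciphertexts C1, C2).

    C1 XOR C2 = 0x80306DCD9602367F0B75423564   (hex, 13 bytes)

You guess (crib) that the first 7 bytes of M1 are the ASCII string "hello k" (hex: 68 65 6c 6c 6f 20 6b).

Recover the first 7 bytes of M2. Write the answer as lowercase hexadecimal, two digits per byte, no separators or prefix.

Since C1 ⊕ C2 = M1 ⊕ M2, XORing with the guessed M1 bytes yields the corresponding M2 bytes: M2 = (C1 ⊕ C2) ⊕ M1.
80 ⊕ 68 = e8
30 ⊕ 65 = 55
6d ⊕ 6c = 01
cd ⊕ 6c = a1
96 ⊕ 6f = f9
02 ⊕ 20 = 22
36 ⊕ 6b = 5d

e85501a1f9225d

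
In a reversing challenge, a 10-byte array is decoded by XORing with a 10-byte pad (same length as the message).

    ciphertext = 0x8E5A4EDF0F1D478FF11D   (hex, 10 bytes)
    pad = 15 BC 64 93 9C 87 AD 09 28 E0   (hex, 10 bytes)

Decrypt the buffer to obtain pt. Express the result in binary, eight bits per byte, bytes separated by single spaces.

10011011 11100110 00101010 01001100 10010011 10011010 11101010 10000110 11011001 11111101

10001110 ⊕ 00010101 = 10011011
01011010 ⊕ 10111100 = 11100110
01001110 ⊕ 01100100 = 00101010
11011111 ⊕ 10010011 = 01001100
00001111 ⊕ 10011100 = 10010011
00011101 ⊕ 10000111 = 10011010
01000111 ⊕ 10101101 = 11101010
10001111 ⊕ 00001001 = 10000110
11110001 ⊕ 00101000 = 11011001
00011101 ⊕ 11100000 = 11111101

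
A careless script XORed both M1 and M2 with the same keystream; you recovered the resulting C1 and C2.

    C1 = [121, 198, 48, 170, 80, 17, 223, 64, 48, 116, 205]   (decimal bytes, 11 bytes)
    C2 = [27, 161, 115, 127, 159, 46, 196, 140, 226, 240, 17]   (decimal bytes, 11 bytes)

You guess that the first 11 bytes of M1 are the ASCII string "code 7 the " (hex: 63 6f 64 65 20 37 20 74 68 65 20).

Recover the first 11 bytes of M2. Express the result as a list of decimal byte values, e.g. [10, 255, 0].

First, C1 ⊕ C2 = (M1 ⊕ K) ⊕ (M2 ⊕ K) = M1 ⊕ M2, so the key drops out. Then M2 = (M1 ⊕ M2) ⊕ M1 over the first 11 bytes.
byte 0: (79 XOR 1b) XOR 63 = 62 XOR 63 = 01
byte 1: (c6 XOR a1) XOR 6f = 67 XOR 6f = 08
byte 2: (30 XOR 73) XOR 64 = 43 XOR 64 = 27
byte 3: (aa XOR 7f) XOR 65 = d5 XOR 65 = b0
byte 4: (50 XOR 9f) XOR 20 = cf XOR 20 = ef
byte 5: (11 XOR 2e) XOR 37 = 3f XOR 37 = 08
byte 6: (df XOR c4) XOR 20 = 1b XOR 20 = 3b
byte 7: (40 XOR 8c) XOR 74 = cc XOR 74 = b8
byte 8: (30 XOR e2) XOR 68 = d2 XOR 68 = ba
byte 9: (74 XOR f0) XOR 65 = 84 XOR 65 = e1
byte 10: (cd XOR 11) XOR 20 = dc XOR 20 = fc

[1, 8, 39, 176, 239, 8, 59, 184, 186, 225, 252]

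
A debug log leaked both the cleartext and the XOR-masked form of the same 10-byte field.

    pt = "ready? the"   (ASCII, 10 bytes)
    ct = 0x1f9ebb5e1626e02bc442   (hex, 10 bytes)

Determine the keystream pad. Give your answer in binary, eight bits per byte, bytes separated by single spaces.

01101101 11111011 11011010 00111010 01101111 00011001 11000000 01011111 10101100 00100111

Since ct = pt ⊕ pad, XORing both sides with pt gives pad = pt ⊕ ct.
01110010 XOR 00011111 = 01101101
01100101 XOR 10011110 = 11111011
01100001 XOR 10111011 = 11011010
01100100 XOR 01011110 = 00111010
01111001 XOR 00010110 = 01101111
00111111 XOR 00100110 = 00011001
00100000 XOR 11100000 = 11000000
01110100 XOR 00101011 = 01011111
01101000 XOR 11000100 = 10101100
01100101 XOR 01000010 = 00100111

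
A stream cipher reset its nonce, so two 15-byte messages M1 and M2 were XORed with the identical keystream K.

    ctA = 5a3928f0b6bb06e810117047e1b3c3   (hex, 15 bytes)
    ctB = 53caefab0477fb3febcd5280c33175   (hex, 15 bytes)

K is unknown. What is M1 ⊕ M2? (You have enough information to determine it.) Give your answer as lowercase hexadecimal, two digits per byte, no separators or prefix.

ctA ⊕ ctB = (M1 ⊕ K) ⊕ (M2 ⊕ K) = M1 ⊕ M2 — the shared key cancels under XOR.
 90 ⊕  83 =   9
 57 ⊕ 202 = 243
 40 ⊕ 239 = 199
240 ⊕ 171 =  91
182 ⊕   4 = 178
187 ⊕ 119 = 204
  6 ⊕ 251 = 253
232 ⊕  63 = 215
 16 ⊕ 235 = 251
 17 ⊕ 205 = 220
112 ⊕  82 =  34
 71 ⊕ 128 = 199
225 ⊕ 195 =  34
179 ⊕  49 = 130
195 ⊕ 117 = 182

09f3c75bb2ccfdd7fbdc22c72282b6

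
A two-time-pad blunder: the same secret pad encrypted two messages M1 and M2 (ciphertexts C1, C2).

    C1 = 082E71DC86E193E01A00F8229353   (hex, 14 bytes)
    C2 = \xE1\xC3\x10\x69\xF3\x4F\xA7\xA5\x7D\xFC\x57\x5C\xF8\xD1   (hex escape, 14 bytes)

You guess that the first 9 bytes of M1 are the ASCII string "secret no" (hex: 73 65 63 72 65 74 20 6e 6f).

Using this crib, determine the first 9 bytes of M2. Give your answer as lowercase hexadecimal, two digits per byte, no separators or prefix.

First, C1 ⊕ C2 = (M1 ⊕ K) ⊕ (M2 ⊕ K) = M1 ⊕ M2, so the key drops out. Then M2 = (M1 ⊕ M2) ⊕ M1 over the first 9 bytes.
byte 0: (08 ^ e1) ^ 73 = e9 ^ 73 = 9a
byte 1: (2e ^ c3) ^ 65 = ed ^ 65 = 88
byte 2: (71 ^ 10) ^ 63 = 61 ^ 63 = 02
byte 3: (dc ^ 69) ^ 72 = b5 ^ 72 = c7
byte 4: (86 ^ f3) ^ 65 = 75 ^ 65 = 10
byte 5: (e1 ^ 4f) ^ 74 = ae ^ 74 = da
byte 6: (93 ^ a7) ^ 20 = 34 ^ 20 = 14
byte 7: (e0 ^ a5) ^ 6e = 45 ^ 6e = 2b
byte 8: (1a ^ 7d) ^ 6f = 67 ^ 6f = 08

9a8802c710da142b08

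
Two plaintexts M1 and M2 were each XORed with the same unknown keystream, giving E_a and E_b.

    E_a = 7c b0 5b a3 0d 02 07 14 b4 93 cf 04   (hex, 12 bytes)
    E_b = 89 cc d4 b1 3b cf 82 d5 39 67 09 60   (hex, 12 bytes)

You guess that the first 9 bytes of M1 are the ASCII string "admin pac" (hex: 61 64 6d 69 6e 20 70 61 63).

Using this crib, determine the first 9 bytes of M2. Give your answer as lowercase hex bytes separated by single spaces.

94 18 e2 7b 58 ed f5 a0 ee

First, E_a ⊕ E_b = (M1 ⊕ K) ⊕ (M2 ⊕ K) = M1 ⊕ M2, so the key drops out. Then M2 = (M1 ⊕ M2) ⊕ M1 over the first 9 bytes.
byte 0: (7c XOR 89) XOR 61 = f5 XOR 61 = 94
byte 1: (b0 XOR cc) XOR 64 = 7c XOR 64 = 18
byte 2: (5b XOR d4) XOR 6d = 8f XOR 6d = e2
byte 3: (a3 XOR b1) XOR 69 = 12 XOR 69 = 7b
byte 4: (0d XOR 3b) XOR 6e = 36 XOR 6e = 58
byte 5: (02 XOR cf) XOR 20 = cd XOR 20 = ed
byte 6: (07 XOR 82) XOR 70 = 85 XOR 70 = f5
byte 7: (14 XOR d5) XOR 61 = c1 XOR 61 = a0
byte 8: (b4 XOR 39) XOR 63 = 8d XOR 63 = ee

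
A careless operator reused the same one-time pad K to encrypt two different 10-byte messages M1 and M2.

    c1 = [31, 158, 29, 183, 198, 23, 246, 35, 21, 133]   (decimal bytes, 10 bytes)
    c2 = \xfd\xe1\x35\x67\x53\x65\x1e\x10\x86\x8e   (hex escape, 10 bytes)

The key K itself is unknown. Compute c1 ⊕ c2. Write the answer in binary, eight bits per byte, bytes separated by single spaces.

c1 ⊕ c2 = (M1 ⊕ K) ⊕ (M2 ⊕ K) = M1 ⊕ M2 — the shared key cancels under XOR.
byte 0: 1f ⊕ fd = e2
byte 1: 9e ⊕ e1 = 7f
byte 2: 1d ⊕ 35 = 28
byte 3: b7 ⊕ 67 = d0
byte 4: c6 ⊕ 53 = 95
byte 5: 17 ⊕ 65 = 72
byte 6: f6 ⊕ 1e = e8
byte 7: 23 ⊕ 10 = 33
byte 8: 15 ⊕ 86 = 93
byte 9: 85 ⊕ 8e = 0b

11100010 01111111 00101000 11010000 10010101 01110010 11101000 00110011 10010011 00001011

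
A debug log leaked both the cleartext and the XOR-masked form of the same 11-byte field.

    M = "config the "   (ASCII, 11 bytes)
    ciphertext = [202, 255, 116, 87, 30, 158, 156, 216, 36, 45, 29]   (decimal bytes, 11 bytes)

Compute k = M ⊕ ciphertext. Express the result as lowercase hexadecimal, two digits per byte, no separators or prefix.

a9901a3177f9bcac4c483d

Since ciphertext = M ⊕ k, XORing both sides with M gives k = M ⊕ ciphertext.
63 XOR ca = a9
6f XOR ff = 90
6e XOR 74 = 1a
66 XOR 57 = 31
69 XOR 1e = 77
67 XOR 9e = f9
20 XOR 9c = bc
74 XOR d8 = ac
68 XOR 24 = 4c
65 XOR 2d = 48
20 XOR 1d = 3d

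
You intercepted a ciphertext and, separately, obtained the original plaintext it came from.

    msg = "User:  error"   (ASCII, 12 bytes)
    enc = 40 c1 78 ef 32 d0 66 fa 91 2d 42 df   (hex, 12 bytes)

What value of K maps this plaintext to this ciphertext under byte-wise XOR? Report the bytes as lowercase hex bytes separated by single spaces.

Since enc = msg ⊕ K, XORing both sides with msg gives K = msg ⊕ enc.
55 XOR 40 = 15
73 XOR c1 = b2
65 XOR 78 = 1d
72 XOR ef = 9d
3a XOR 32 = 08
20 XOR d0 = f0
20 XOR 66 = 46
65 XOR fa = 9f
72 XOR 91 = e3
72 XOR 2d = 5f
6f XOR 42 = 2d
72 XOR df = ad

15 b2 1d 9d 08 f0 46 9f e3 5f 2d ad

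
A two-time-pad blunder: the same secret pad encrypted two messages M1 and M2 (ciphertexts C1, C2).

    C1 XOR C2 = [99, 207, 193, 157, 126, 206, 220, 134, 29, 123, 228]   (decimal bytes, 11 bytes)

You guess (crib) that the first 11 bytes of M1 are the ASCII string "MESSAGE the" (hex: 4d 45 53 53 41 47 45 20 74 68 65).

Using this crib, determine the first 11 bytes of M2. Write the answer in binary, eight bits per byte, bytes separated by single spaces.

00101110 10001010 10010010 11001110 00111111 10001001 10011001 10100110 01101001 00010011 10000001

Since C1 ⊕ C2 = M1 ⊕ M2, XORing with the guessed M1 bytes yields the corresponding M2 bytes: M2 = (C1 ⊕ C2) ⊕ M1.
byte 0: 63 XOR 4d = 2e
byte 1: cf XOR 45 = 8a
byte 2: c1 XOR 53 = 92
byte 3: 9d XOR 53 = ce
byte 4: 7e XOR 41 = 3f
byte 5: ce XOR 47 = 89
byte 6: dc XOR 45 = 99
byte 7: 86 XOR 20 = a6
byte 8: 1d XOR 74 = 69
byte 9: 7b XOR 68 = 13
byte 10: e4 XOR 65 = 81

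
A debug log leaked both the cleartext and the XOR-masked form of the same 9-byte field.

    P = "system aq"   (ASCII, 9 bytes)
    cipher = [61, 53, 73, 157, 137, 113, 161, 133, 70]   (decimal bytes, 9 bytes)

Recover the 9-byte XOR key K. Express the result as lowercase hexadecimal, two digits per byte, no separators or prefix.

Since cipher = P ⊕ K, XORing both sides with P gives K = P ⊕ cipher.
01110011 ^ 00111101 = 01001110
01111001 ^ 00110101 = 01001100
01110011 ^ 01001001 = 00111010
01110100 ^ 10011101 = 11101001
01100101 ^ 10001001 = 11101100
01101101 ^ 01110001 = 00011100
00100000 ^ 10100001 = 10000001
01100001 ^ 10000101 = 11100100
01110001 ^ 01000110 = 00110111

4e4c3ae9ec1c81e437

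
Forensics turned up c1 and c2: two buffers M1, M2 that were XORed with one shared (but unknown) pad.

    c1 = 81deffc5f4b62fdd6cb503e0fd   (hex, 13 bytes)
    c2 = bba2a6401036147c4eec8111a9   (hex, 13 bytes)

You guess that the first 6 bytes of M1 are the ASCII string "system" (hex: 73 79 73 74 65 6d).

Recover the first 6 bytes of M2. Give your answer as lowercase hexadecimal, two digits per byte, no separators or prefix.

49052af181ed

First, c1 ⊕ c2 = (M1 ⊕ K) ⊕ (M2 ⊕ K) = M1 ⊕ M2, so the key drops out. Then M2 = (M1 ⊕ M2) ⊕ M1 over the first 6 bytes.
byte 0: (81 xor bb) xor 73 = 3a xor 73 = 49
byte 1: (de xor a2) xor 79 = 7c xor 79 = 05
byte 2: (ff xor a6) xor 73 = 59 xor 73 = 2a
byte 3: (c5 xor 40) xor 74 = 85 xor 74 = f1
byte 4: (f4 xor 10) xor 65 = e4 xor 65 = 81
byte 5: (b6 xor 36) xor 6d = 80 xor 6d = ed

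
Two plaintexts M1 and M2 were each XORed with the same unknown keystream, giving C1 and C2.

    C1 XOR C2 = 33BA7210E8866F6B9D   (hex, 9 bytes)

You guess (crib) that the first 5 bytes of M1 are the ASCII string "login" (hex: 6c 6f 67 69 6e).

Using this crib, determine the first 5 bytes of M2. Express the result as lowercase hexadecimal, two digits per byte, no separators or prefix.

Since C1 ⊕ C2 = M1 ⊕ M2, XORing with the guessed M1 bytes yields the corresponding M2 bytes: M2 = (C1 ⊕ C2) ⊕ M1.
33 xor 6c = 5f
ba xor 6f = d5
72 xor 67 = 15
10 xor 69 = 79
e8 xor 6e = 86

5fd5157986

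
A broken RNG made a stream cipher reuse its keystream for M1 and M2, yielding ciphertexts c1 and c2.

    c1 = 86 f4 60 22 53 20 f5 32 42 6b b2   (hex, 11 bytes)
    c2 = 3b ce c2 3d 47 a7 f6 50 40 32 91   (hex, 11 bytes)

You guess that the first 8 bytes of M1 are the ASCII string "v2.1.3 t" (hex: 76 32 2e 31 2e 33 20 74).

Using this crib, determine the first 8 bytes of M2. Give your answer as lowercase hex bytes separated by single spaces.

First, c1 ⊕ c2 = (M1 ⊕ K) ⊕ (M2 ⊕ K) = M1 ⊕ M2, so the key drops out. Then M2 = (M1 ⊕ M2) ⊕ M1 over the first 8 bytes.
byte 0: (86 ⊕ 3b) ⊕ 76 = bd ⊕ 76 = cb
byte 1: (f4 ⊕ ce) ⊕ 32 = 3a ⊕ 32 = 08
byte 2: (60 ⊕ c2) ⊕ 2e = a2 ⊕ 2e = 8c
byte 3: (22 ⊕ 3d) ⊕ 31 = 1f ⊕ 31 = 2e
byte 4: (53 ⊕ 47) ⊕ 2e = 14 ⊕ 2e = 3a
byte 5: (20 ⊕ a7) ⊕ 33 = 87 ⊕ 33 = b4
byte 6: (f5 ⊕ f6) ⊕ 20 = 03 ⊕ 20 = 23
byte 7: (32 ⊕ 50) ⊕ 74 = 62 ⊕ 74 = 16

cb 08 8c 2e 3a b4 23 16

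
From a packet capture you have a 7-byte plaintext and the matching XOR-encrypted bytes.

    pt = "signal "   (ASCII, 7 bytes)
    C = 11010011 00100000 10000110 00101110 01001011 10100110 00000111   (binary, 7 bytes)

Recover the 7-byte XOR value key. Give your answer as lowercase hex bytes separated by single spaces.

Since C = pt ⊕ key, XORing both sides with pt gives key = pt ⊕ C.
01110011 xor 11010011 = 10100000
01101001 xor 00100000 = 01001001
01100111 xor 10000110 = 11100001
01101110 xor 00101110 = 01000000
01100001 xor 01001011 = 00101010
01101100 xor 10100110 = 11001010
00100000 xor 00000111 = 00100111

a0 49 e1 40 2a ca 27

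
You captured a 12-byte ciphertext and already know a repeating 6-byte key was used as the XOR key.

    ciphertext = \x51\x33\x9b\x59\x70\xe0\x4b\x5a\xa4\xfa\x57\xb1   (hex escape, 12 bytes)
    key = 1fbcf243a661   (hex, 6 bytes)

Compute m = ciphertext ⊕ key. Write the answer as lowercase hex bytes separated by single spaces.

4e 8f 69 1a d6 81 54 e6 56 b9 f1 d0

The 6-byte key repeats, so the effective keystream is 1f bc f2 43 a6 61 1f bc f2 43 a6 61.
byte 0:  81 ⊕  31 =  78
byte 1:  51 ⊕ 188 = 143
byte 2: 155 ⊕ 242 = 105
byte 3:  89 ⊕  67 =  26
byte 4: 112 ⊕ 166 = 214
byte 5: 224 ⊕  97 = 129
byte 6:  75 ⊕  31 =  84
byte 7:  90 ⊕ 188 = 230
byte 8: 164 ⊕ 242 =  86
byte 9: 250 ⊕  67 = 185
byte 10:  87 ⊕ 166 = 241
byte 11: 177 ⊕  97 = 208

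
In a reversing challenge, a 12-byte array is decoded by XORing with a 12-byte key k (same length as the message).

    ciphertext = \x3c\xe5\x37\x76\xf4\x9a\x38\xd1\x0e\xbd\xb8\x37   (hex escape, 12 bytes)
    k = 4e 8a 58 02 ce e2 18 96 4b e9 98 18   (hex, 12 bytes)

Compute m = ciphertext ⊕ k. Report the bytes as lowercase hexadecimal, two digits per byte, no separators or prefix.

XOR is its own inverse, so applying the key byte-wise gives the result directly.
byte 0: 00111100 ^ 01001110 = 01110010
byte 1: 11100101 ^ 10001010 = 01101111
byte 2: 00110111 ^ 01011000 = 01101111
byte 3: 01110110 ^ 00000010 = 01110100
byte 4: 11110100 ^ 11001110 = 00111010
byte 5: 10011010 ^ 11100010 = 01111000
byte 6: 00111000 ^ 00011000 = 00100000
byte 7: 11010001 ^ 10010110 = 01000111
byte 8: 00001110 ^ 01001011 = 01000101
byte 9: 10111101 ^ 11101001 = 01010100
byte 10: 10111000 ^ 10011000 = 00100000
byte 11: 00110111 ^ 00011000 = 00101111

726f6f743a7820474554202f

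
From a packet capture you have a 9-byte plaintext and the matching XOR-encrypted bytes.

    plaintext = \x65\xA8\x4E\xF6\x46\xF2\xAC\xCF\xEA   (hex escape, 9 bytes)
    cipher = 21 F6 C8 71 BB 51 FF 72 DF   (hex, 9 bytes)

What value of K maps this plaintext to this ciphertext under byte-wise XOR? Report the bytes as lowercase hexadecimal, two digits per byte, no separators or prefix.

445e8687fda353bd35

Since cipher = plaintext ⊕ K, XORing both sides with plaintext gives K = plaintext ⊕ cipher.
65 ^ 21 = 44
a8 ^ f6 = 5e
4e ^ c8 = 86
f6 ^ 71 = 87
46 ^ bb = fd
f2 ^ 51 = a3
ac ^ ff = 53
cf ^ 72 = bd
ea ^ df = 35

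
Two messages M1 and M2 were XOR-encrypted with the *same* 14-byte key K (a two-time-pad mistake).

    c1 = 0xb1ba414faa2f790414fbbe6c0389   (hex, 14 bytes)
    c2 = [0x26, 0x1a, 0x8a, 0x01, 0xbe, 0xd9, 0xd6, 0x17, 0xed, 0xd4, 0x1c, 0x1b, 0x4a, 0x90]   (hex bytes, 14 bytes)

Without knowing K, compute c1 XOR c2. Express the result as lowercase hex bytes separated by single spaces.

97 a0 cb 4e 14 f6 af 13 f9 2f a2 77 49 19

c1 ⊕ c2 = (M1 ⊕ K) ⊕ (M2 ⊕ K) = M1 ⊕ M2 — the shared key cancels under XOR.
10110001 xor 00100110 = 10010111
10111010 xor 00011010 = 10100000
01000001 xor 10001010 = 11001011
01001111 xor 00000001 = 01001110
10101010 xor 10111110 = 00010100
00101111 xor 11011001 = 11110110
01111001 xor 11010110 = 10101111
00000100 xor 00010111 = 00010011
00010100 xor 11101101 = 11111001
11111011 xor 11010100 = 00101111
10111110 xor 00011100 = 10100010
01101100 xor 00011011 = 01110111
00000011 xor 01001010 = 01001001
10001001 xor 10010000 = 00011001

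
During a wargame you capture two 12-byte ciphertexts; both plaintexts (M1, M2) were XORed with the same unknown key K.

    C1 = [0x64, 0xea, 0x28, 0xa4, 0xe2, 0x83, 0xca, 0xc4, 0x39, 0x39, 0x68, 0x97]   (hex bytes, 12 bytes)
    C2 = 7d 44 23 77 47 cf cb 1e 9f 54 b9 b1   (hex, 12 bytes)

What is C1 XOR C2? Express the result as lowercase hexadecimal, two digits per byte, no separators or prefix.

19ae0bd3a54c01daa66dd126

C1 ⊕ C2 = (M1 ⊕ K) ⊕ (M2 ⊕ K) = M1 ⊕ M2 — the shared key cancels under XOR.
64 ⊕ 7d = 19
ea ⊕ 44 = ae
28 ⊕ 23 = 0b
a4 ⊕ 77 = d3
e2 ⊕ 47 = a5
83 ⊕ cf = 4c
ca ⊕ cb = 01
c4 ⊕ 1e = da
39 ⊕ 9f = a6
39 ⊕ 54 = 6d
68 ⊕ b9 = d1
97 ⊕ b1 = 26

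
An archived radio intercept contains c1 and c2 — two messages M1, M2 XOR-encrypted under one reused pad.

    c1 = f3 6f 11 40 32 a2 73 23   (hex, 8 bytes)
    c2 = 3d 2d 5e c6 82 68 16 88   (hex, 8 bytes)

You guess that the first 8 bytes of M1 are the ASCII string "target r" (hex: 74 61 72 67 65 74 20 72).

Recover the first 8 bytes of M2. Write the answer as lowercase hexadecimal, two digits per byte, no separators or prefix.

ba233de1d5be45d9

First, c1 ⊕ c2 = (M1 ⊕ K) ⊕ (M2 ⊕ K) = M1 ⊕ M2, so the key drops out. Then M2 = (M1 ⊕ M2) ⊕ M1 over the first 8 bytes.
byte 0: (f3 ^ 3d) ^ 74 = ce ^ 74 = ba
byte 1: (6f ^ 2d) ^ 61 = 42 ^ 61 = 23
byte 2: (11 ^ 5e) ^ 72 = 4f ^ 72 = 3d
byte 3: (40 ^ c6) ^ 67 = 86 ^ 67 = e1
byte 4: (32 ^ 82) ^ 65 = b0 ^ 65 = d5
byte 5: (a2 ^ 68) ^ 74 = ca ^ 74 = be
byte 6: (73 ^ 16) ^ 20 = 65 ^ 20 = 45
byte 7: (23 ^ 88) ^ 72 = ab ^ 72 = d9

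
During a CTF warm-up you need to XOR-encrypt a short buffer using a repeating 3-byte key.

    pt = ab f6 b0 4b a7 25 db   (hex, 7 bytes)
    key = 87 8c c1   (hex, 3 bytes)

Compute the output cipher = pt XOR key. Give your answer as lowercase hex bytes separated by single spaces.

The 3-byte key repeats, so the effective keystream is 87 8c c1 87 8c c1 87.
byte 0: 10101011 ^ 10000111 = 00101100
byte 1: 11110110 ^ 10001100 = 01111010
byte 2: 10110000 ^ 11000001 = 01110001
byte 3: 01001011 ^ 10000111 = 11001100
byte 4: 10100111 ^ 10001100 = 00101011
byte 5: 00100101 ^ 11000001 = 11100100
byte 6: 11011011 ^ 10000111 = 01011100

2c 7a 71 cc 2b e4 5c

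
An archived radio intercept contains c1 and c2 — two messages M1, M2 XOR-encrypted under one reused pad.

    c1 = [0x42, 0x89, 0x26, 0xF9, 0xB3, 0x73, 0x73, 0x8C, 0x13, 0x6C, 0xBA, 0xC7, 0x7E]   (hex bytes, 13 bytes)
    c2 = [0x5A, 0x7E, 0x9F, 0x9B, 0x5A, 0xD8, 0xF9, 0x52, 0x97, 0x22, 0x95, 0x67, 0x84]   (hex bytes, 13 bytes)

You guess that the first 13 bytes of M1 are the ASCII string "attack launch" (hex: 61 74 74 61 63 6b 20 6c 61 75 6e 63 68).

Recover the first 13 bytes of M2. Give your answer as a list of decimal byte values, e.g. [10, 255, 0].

[121, 131, 205, 3, 138, 192, 170, 178, 229, 59, 65, 195, 146]

First, c1 ⊕ c2 = (M1 ⊕ K) ⊕ (M2 ⊕ K) = M1 ⊕ M2, so the key drops out. Then M2 = (M1 ⊕ M2) ⊕ M1 over the first 13 bytes.
byte 0: (42 ^ 5a) ^ 61 = 18 ^ 61 = 79
byte 1: (89 ^ 7e) ^ 74 = f7 ^ 74 = 83
byte 2: (26 ^ 9f) ^ 74 = b9 ^ 74 = cd
byte 3: (f9 ^ 9b) ^ 61 = 62 ^ 61 = 03
byte 4: (b3 ^ 5a) ^ 63 = e9 ^ 63 = 8a
byte 5: (73 ^ d8) ^ 6b = ab ^ 6b = c0
byte 6: (73 ^ f9) ^ 20 = 8a ^ 20 = aa
byte 7: (8c ^ 52) ^ 6c = de ^ 6c = b2
byte 8: (13 ^ 97) ^ 61 = 84 ^ 61 = e5
byte 9: (6c ^ 22) ^ 75 = 4e ^ 75 = 3b
byte 10: (ba ^ 95) ^ 6e = 2f ^ 6e = 41
byte 11: (c7 ^ 67) ^ 63 = a0 ^ 63 = c3
byte 12: (7e ^ 84) ^ 68 = fa ^ 68 = 92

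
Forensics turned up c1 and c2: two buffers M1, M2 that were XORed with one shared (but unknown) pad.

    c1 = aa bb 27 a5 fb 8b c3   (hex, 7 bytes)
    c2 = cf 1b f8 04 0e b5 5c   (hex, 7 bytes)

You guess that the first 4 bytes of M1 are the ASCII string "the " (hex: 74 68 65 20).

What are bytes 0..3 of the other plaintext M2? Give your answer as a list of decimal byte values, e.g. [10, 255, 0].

[17, 200, 186, 129]

First, c1 ⊕ c2 = (M1 ⊕ K) ⊕ (M2 ⊕ K) = M1 ⊕ M2, so the key drops out. Then M2 = (M1 ⊕ M2) ⊕ M1 over the first 4 bytes.
byte 0: (aa XOR cf) XOR 74 = 65 XOR 74 = 11
byte 1: (bb XOR 1b) XOR 68 = a0 XOR 68 = c8
byte 2: (27 XOR f8) XOR 65 = df XOR 65 = ba
byte 3: (a5 XOR 04) XOR 20 = a1 XOR 20 = 81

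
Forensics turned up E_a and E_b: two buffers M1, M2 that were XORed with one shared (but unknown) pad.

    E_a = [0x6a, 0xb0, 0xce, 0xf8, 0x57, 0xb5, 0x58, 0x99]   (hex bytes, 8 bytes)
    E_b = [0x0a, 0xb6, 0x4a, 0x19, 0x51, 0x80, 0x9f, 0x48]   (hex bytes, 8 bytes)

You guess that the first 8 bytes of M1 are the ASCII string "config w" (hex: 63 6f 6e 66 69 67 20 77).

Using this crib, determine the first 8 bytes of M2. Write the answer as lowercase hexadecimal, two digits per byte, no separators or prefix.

First, E_a ⊕ E_b = (M1 ⊕ K) ⊕ (M2 ⊕ K) = M1 ⊕ M2, so the key drops out. Then M2 = (M1 ⊕ M2) ⊕ M1 over the first 8 bytes.
byte 0: (6a ^ 0a) ^ 63 = 60 ^ 63 = 03
byte 1: (b0 ^ b6) ^ 6f = 06 ^ 6f = 69
byte 2: (ce ^ 4a) ^ 6e = 84 ^ 6e = ea
byte 3: (f8 ^ 19) ^ 66 = e1 ^ 66 = 87
byte 4: (57 ^ 51) ^ 69 = 06 ^ 69 = 6f
byte 5: (b5 ^ 80) ^ 67 = 35 ^ 67 = 52
byte 6: (58 ^ 9f) ^ 20 = c7 ^ 20 = e7
byte 7: (99 ^ 48) ^ 77 = d1 ^ 77 = a6

0369ea876f52e7a6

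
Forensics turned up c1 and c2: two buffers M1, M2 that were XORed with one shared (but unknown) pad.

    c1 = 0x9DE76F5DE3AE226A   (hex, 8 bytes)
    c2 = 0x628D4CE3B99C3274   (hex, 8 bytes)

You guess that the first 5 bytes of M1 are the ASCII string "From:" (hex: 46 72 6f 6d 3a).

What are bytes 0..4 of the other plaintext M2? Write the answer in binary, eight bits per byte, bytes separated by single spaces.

10111001 00011000 01001100 11010011 01100000

First, c1 ⊕ c2 = (M1 ⊕ K) ⊕ (M2 ⊕ K) = M1 ⊕ M2, so the key drops out. Then M2 = (M1 ⊕ M2) ⊕ M1 over the first 5 bytes.
byte 0: (9d XOR 62) XOR 46 = ff XOR 46 = b9
byte 1: (e7 XOR 8d) XOR 72 = 6a XOR 72 = 18
byte 2: (6f XOR 4c) XOR 6f = 23 XOR 6f = 4c
byte 3: (5d XOR e3) XOR 6d = be XOR 6d = d3
byte 4: (e3 XOR b9) XOR 3a = 5a XOR 3a = 60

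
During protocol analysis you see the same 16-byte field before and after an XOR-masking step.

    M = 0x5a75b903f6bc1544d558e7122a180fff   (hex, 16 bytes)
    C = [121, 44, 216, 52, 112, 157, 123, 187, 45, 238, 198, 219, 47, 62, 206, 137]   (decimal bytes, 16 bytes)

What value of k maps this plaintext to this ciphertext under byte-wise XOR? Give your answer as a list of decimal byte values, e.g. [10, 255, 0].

Since C = M ⊕ k, XORing both sides with M gives k = M ⊕ C.
byte 0: 01011010 XOR 01111001 = 00100011
byte 1: 01110101 XOR 00101100 = 01011001
byte 2: 10111001 XOR 11011000 = 01100001
byte 3: 00000011 XOR 00110100 = 00110111
byte 4: 11110110 XOR 01110000 = 10000110
byte 5: 10111100 XOR 10011101 = 00100001
byte 6: 00010101 XOR 01111011 = 01101110
byte 7: 01000100 XOR 10111011 = 11111111
byte 8: 11010101 XOR 00101101 = 11111000
byte 9: 01011000 XOR 11101110 = 10110110
byte 10: 11100111 XOR 11000110 = 00100001
byte 11: 00010010 XOR 11011011 = 11001001
byte 12: 00101010 XOR 00101111 = 00000101
byte 13: 00011000 XOR 00111110 = 00100110
byte 14: 00001111 XOR 11001110 = 11000001
byte 15: 11111111 XOR 10001001 = 01110110

[35, 89, 97, 55, 134, 33, 110, 255, 248, 182, 33, 201, 5, 38, 193, 118]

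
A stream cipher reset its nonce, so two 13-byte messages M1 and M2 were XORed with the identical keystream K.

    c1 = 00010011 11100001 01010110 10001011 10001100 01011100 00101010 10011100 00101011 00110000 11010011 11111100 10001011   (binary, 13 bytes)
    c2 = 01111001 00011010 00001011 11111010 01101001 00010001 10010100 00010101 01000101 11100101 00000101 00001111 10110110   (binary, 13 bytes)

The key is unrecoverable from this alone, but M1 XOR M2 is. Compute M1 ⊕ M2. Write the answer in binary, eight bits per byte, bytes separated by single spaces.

c1 ⊕ c2 = (M1 ⊕ K) ⊕ (M2 ⊕ K) = M1 ⊕ M2 — the shared key cancels under XOR.
13 xor 79 = 6a
e1 xor 1a = fb
56 xor 0b = 5d
8b xor fa = 71
8c xor 69 = e5
5c xor 11 = 4d
2a xor 94 = be
9c xor 15 = 89
2b xor 45 = 6e
30 xor e5 = d5
d3 xor 05 = d6
fc xor 0f = f3
8b xor b6 = 3d

01101010 11111011 01011101 01110001 11100101 01001101 10111110 10001001 01101110 11010101 11010110 11110011 00111101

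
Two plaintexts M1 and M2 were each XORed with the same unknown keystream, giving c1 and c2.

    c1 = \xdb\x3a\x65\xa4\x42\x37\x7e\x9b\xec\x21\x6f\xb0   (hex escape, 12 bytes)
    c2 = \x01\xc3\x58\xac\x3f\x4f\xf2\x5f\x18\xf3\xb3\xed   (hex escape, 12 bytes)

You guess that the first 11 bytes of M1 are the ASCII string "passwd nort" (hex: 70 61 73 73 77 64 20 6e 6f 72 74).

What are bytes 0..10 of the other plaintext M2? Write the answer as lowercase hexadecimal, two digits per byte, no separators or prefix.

aa984e7b0a1cacaa9ba0a8

First, c1 ⊕ c2 = (M1 ⊕ K) ⊕ (M2 ⊕ K) = M1 ⊕ M2, so the key drops out. Then M2 = (M1 ⊕ M2) ⊕ M1 over the first 11 bytes.
byte 0: (db XOR 01) XOR 70 = da XOR 70 = aa
byte 1: (3a XOR c3) XOR 61 = f9 XOR 61 = 98
byte 2: (65 XOR 58) XOR 73 = 3d XOR 73 = 4e
byte 3: (a4 XOR ac) XOR 73 = 08 XOR 73 = 7b
byte 4: (42 XOR 3f) XOR 77 = 7d XOR 77 = 0a
byte 5: (37 XOR 4f) XOR 64 = 78 XOR 64 = 1c
byte 6: (7e XOR f2) XOR 20 = 8c XOR 20 = ac
byte 7: (9b XOR 5f) XOR 6e = c4 XOR 6e = aa
byte 8: (ec XOR 18) XOR 6f = f4 XOR 6f = 9b
byte 9: (21 XOR f3) XOR 72 = d2 XOR 72 = a0
byte 10: (6f XOR b3) XOR 74 = dc XOR 74 = a8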